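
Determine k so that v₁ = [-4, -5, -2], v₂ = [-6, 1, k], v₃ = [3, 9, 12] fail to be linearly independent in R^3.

Dependence holds iff the 3×3 matrix [v₁ v₂ v₃] is singular.
The determinant works out to 21*k - 294.
This vanishes exactly when k = 14.

k = 14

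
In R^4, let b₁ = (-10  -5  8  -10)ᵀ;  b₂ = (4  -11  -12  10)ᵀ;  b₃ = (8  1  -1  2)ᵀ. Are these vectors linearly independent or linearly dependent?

Row-reduce the matrix whose columns are b₁, b₂, b₃.
The reduction yields 3 nonzero rows, so the rank is 3.
Since rank = 3 (the number of vectors), the set is linearly independent.

linearly independent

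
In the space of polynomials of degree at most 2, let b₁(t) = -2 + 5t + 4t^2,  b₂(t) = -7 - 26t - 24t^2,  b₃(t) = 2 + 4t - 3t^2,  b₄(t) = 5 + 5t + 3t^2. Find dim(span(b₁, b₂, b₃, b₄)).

dim = 3

Represent each element by its coordinate vector in ℝ³.
Form the matrix with b₁, b₂, b₃, b₄ as columns and reduce.
Reduction leaves 3 leading entries, giving rank 3.
(With 4 elements in a 3-dimensional space the rank is at most 3.)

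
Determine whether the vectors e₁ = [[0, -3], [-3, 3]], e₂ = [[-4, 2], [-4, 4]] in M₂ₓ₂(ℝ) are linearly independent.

Take coordinates with respect to the standard basis {E₁₁, E₁₂, E₂₁, E₂₂}.
Row-reduce the matrix whose columns are e₁, e₂.
The reduction yields 2 nonzero rows, so the rank is 2.
Since rank = 2 (the number of vectors), the set is linearly independent.

linearly independent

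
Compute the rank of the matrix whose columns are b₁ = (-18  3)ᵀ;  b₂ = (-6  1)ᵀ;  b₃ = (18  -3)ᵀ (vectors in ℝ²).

1

Put the 2×3 matrix [b₁|b₂|b₃] into echelon form.
Reduction leaves 1 leading entry, giving rank 1.
(With 3 elements in a 2-dimensional space the rank is at most 2.)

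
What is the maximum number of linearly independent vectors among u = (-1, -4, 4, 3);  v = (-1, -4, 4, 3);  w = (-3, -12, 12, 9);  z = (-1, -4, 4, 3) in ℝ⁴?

1

Apply Gaussian elimination to the matrix whose rows are u, v, w, z.
Exactly 1 pivot survives; hence the rank is 1.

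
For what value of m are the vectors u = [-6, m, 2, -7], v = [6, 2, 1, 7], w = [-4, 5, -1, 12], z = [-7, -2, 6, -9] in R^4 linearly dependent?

Place the vectors as rows of a 4×4 matrix; dependence ⇔ determinant zero.
The determinant works out to 715*m + 1235.
Solving 715*m + 1235 = 0 yields m = -19/11.

m = -19/11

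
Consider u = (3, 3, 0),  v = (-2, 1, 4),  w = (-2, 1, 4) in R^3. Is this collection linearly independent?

linearly dependent

Two of the vectors are equal, giving an immediate dependence.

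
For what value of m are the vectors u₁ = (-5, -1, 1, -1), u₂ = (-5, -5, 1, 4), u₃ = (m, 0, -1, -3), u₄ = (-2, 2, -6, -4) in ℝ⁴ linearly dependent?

m = -31/5

Dependence holds iff the 4×4 matrix [u₁ u₂ u₃ u₄] is singular.
Cofactor expansion gives det = -60*m - 372.
Setting this to zero gives m = -31/5.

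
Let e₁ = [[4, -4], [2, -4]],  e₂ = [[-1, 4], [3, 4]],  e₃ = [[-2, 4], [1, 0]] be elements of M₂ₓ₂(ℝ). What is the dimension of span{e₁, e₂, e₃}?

3

Represent each element by its coordinate vector in ℝ⁴.
Apply Gaussian elimination to the matrix whose rows are e₁, e₂, e₃.
Exactly 3 pivots survive; hence the rank is 3.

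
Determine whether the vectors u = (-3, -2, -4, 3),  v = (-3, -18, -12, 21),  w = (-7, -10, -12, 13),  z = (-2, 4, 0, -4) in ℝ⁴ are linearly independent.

linearly dependent

Place the vectors as rows of a 4×4 matrix and reduce to echelon form.
The reduction yields 2 nonzero rows, so the rank is 2.
Since rank 2 < 4, the set is linearly dependent.
Indeed 6u + v - 3w = 0.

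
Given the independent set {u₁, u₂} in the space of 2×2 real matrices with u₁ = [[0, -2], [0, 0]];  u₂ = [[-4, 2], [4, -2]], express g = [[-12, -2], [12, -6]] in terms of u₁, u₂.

Identify each element with its coordinate vector in ℝ⁴ via {E₁₁, E₁₂, E₂₁, E₂₂}.
Set up the augmented matrix [u₁ | u₂ | g] and row-reduce.
Back-substitution yields (a₁, a₂) = (4, 3).

g = 4u₁ + 3u₂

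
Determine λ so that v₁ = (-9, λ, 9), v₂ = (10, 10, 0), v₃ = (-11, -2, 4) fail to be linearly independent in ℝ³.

The vectors are dependent exactly when the determinant of the matrix with rows v₁, v₂, v₃ vanishes.
Cofactor expansion gives det = 450 - 40*λ.
Setting this to zero gives λ = 45/4.

λ = 45/4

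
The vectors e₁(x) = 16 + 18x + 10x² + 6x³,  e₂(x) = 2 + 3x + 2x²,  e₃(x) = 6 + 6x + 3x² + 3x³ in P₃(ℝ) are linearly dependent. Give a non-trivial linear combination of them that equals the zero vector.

Pass to coordinate vectors relative to the basis {1, x, …, x³}.
Solve the homogeneous system with e₁, e₂, e₃ as columns by row-reducing the coefficient matrix.
One solution (up to scaling) is (1, -2, -2).

e₁ - 2e₂ - 2e₃ = 0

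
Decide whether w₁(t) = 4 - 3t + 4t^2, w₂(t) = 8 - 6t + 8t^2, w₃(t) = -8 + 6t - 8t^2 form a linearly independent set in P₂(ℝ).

linearly dependent

Take coordinates with respect to the standard basis {1, t, t^2}.
Form the 3×3 matrix with these as columns; its determinant is 0.
A zero determinant means the columns are linearly dependent.
Indeed 2w₁ - w₂ = 0.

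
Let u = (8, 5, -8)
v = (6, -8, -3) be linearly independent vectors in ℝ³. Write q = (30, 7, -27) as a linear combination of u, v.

q = 3u + v

Since u, v are independent, the coefficients expressing q are uniquely determined by a linear system.
Back-substitution yields (α₁, α₂) = (3, 1).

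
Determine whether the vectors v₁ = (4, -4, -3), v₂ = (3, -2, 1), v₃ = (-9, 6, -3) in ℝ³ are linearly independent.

linearly dependent

One vector is a scalar multiple of another, so the set is dependent.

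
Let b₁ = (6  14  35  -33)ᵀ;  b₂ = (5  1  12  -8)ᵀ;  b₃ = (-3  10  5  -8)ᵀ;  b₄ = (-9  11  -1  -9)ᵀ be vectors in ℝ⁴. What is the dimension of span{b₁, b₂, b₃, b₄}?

Form the matrix with b₁, b₂, b₃, b₄ as columns and reduce.
The echelon form has 3 nonzero rows, so the rank is 3.

3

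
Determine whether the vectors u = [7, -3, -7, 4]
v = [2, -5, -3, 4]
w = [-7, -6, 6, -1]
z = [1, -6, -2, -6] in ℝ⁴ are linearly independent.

Row-reduce the matrix whose columns are u, v, w, z.
The reduction yields 4 nonzero rows, so the rank is 4.
Since rank = 4 (the number of vectors), the set is linearly independent.

linearly independent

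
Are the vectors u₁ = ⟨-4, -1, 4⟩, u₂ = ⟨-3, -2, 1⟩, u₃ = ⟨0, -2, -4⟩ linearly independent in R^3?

Place the vectors as rows of a 3×3 matrix and reduce to echelon form.
The reduction yields 3 nonzero rows, so the rank is 3.
Since rank = 3 (the number of vectors), the set is linearly independent.

linearly independent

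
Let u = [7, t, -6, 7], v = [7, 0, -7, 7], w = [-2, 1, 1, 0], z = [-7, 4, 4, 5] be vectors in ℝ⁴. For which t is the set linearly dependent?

t = -2/3

The set is linearly dependent precisely when det[u; v; w; z] = 0.
Cofactor expansion gives det = 42*t + 28.
Solving 42*t + 28 = 0 yields t = -2/3.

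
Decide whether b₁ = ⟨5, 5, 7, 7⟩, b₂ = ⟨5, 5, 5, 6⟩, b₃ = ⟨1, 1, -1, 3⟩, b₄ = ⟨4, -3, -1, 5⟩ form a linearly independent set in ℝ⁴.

Place the vectors as rows of a 4×4 matrix and reduce to echelon form.
The reduction yields 4 nonzero rows, so the rank is 4.
Since rank = 4 (the number of vectors), the set is linearly independent.

linearly independent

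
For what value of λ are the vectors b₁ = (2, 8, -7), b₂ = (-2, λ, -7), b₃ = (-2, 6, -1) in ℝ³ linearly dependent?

The vectors are dependent exactly when the determinant of the matrix with rows b₁, b₂, b₃ vanishes.
Cofactor expansion gives det = 264 - 16*λ.
Setting this to zero gives λ = 33/2.

λ = 33/2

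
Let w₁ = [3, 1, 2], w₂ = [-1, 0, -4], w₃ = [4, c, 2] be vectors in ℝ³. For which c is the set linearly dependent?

c = 7/5

The vectors are dependent exactly when the determinant of the matrix with rows w₁, w₂, w₃ vanishes.
Expanding, det = 10*c - 14.
Solving 10*c - 14 = 0 yields c = 7/5.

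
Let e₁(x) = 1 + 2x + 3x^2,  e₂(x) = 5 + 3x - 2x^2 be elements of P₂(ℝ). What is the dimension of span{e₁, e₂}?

Use coordinates relative to {1, x, x^2}.
Row-reduce the 2×3 matrix with these as rows.
Exactly 2 pivots survive; hence the rank is 2.

2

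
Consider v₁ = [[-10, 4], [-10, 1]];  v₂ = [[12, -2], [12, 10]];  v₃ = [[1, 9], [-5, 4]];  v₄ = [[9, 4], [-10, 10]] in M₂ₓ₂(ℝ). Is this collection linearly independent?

linearly independent

Write each element as a coordinate vector in ℝ⁴ using {E₁₁, E₁₂, E₂₁, E₂₂}.
Form the 4×4 matrix with these as columns; its determinant is 14546.
A nonzero determinant means the columns are linearly independent.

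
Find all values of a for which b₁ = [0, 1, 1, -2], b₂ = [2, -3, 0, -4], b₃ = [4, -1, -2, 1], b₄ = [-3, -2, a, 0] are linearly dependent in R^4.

a = 1/2

The vectors are dependent exactly when the determinant of the matrix with rows b₁, b₂, b₃, b₄ vanishes.
Cofactor expansion gives det = 38*a - 19.
Setting this to zero gives a = 1/2.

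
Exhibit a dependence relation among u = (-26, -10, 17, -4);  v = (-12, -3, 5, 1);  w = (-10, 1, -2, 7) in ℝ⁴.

u - 3v + w = 0

Solve the homogeneous system with u, v, w as columns by row-reducing the coefficient matrix.
The free variable yields coefficients (1, -3, 1) (any nonzero multiple also works).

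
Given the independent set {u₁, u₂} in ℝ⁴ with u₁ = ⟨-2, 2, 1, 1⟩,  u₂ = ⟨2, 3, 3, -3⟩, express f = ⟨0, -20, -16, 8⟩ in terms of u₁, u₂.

f = -4u₁ - 4u₂

Set up the augmented matrix [u₁ | u₂ | f] and row-reduce.
Row-reducing the augmented matrix gives the unique coefficients (c₁, c₂) = (-4, -4).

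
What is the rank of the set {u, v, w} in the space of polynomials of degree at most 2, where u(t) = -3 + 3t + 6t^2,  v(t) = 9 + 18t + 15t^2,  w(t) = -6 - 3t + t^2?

Represent each element by its coordinate vector in ℝ³.
Row-reduce the 3×3 matrix with these as rows.
Exactly 2 pivots survive; hence the rank is 2.

rank 2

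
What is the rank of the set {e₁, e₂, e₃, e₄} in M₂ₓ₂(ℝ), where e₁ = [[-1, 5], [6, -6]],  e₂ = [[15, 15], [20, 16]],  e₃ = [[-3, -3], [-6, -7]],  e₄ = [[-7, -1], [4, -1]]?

rank 3

Pass to coordinate vectors with respect to the basis {E₁₁, E₁₂, E₂₁, E₂₂}.
Form the matrix with e₁, e₂, e₃, e₄ as columns and reduce.
There are 3 pivot columns, so rank = 3.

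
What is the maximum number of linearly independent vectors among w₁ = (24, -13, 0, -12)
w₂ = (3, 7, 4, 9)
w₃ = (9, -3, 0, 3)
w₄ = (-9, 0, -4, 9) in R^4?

Row-reduce the 4×4 matrix with these as rows.
The echelon form has 3 nonzero rows, so the rank is 3.

3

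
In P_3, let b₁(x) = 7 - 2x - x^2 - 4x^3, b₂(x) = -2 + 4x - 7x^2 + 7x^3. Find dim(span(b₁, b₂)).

Represent each element by its coordinate vector in ℝ⁴.
Row-reduce the 2×4 matrix with these as rows.
Exactly 2 pivots survive; hence the rank is 2.

2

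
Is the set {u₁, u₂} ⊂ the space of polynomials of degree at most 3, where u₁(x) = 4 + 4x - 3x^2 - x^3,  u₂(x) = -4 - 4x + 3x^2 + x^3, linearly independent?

linearly dependent

Take coordinates with respect to the standard basis {1, x, …, x^3}.
Row-reduce the matrix whose columns are u₁, u₂.
The reduction yields 1 nonzero row, so the rank is 1.
Since rank 1 < 2, the set is linearly dependent.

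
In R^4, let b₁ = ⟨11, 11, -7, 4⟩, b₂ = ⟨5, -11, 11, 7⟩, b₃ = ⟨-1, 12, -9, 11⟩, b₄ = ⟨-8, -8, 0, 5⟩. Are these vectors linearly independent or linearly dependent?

linearly independent

The matrix [b₁|b₂|b₃|b₄] has determinant -16580.
A nonzero determinant means the columns are linearly independent.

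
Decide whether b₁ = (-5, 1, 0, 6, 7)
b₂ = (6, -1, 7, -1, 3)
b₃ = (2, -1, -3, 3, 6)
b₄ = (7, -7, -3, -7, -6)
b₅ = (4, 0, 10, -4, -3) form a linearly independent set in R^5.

linearly dependent

Place the vectors as rows of a 5×5 matrix and reduce to echelon form.
The reduction yields 4 nonzero rows, so the rank is 4.
Since rank 4 < 5, the set is linearly dependent.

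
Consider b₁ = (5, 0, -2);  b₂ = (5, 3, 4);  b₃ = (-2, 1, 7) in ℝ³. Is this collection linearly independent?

Row-reduce the matrix whose columns are b₁, b₂, b₃.
The reduction yields 3 nonzero rows, so the rank is 3.
Since rank = 3 (the number of vectors), the set is linearly independent.

linearly independent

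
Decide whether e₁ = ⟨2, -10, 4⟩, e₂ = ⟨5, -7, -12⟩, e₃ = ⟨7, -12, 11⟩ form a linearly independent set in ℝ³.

Form the 3×3 matrix with these as columns; its determinant is 904.
A nonzero determinant means the columns are linearly independent.

linearly independent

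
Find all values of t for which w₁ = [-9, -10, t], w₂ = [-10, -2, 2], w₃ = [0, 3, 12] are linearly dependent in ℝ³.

Place the vectors as rows of a 3×3 matrix; dependence ⇔ determinant zero.
Cofactor expansion gives det = -30*t - 930.
Solving -30*t - 930 = 0 yields t = -31.

t = -31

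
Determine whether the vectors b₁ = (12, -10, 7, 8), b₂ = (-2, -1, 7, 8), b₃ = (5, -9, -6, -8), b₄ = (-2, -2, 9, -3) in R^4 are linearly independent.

linearly independent

Place the vectors as rows of a 4×4 matrix and reduce to echelon form.
The reduction yields 4 nonzero rows, so the rank is 4.
Since rank = 4 (the number of vectors), the set is linearly independent.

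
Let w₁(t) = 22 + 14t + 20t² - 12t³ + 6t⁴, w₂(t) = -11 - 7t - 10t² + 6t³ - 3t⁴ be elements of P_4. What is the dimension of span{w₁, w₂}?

1

Pass to coordinate vectors with respect to the basis {1, t, …, t⁴}.
Form the matrix with w₁, w₂ as columns and reduce.
Reduction leaves 1 leading entry, giving rank 1.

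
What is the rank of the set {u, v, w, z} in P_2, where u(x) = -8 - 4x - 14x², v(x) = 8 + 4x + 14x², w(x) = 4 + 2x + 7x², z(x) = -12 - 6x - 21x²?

Represent each element by its coordinate vector in ℝ³.
Apply Gaussian elimination to the matrix whose rows are u, v, w, z.
The echelon form has 1 nonzero row, so the rank is 1.
(With 4 elements in a 3-dimensional space the rank is at most 3.)

1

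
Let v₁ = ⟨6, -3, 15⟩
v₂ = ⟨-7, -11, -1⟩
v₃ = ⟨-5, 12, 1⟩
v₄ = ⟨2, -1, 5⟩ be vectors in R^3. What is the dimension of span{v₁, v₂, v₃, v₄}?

Row-reduce the 4×3 matrix with these as rows.
The echelon form has 3 nonzero rows, so the rank is 3.
(With 4 elements in a 3-dimensional space the rank is at most 3.)

dim = 3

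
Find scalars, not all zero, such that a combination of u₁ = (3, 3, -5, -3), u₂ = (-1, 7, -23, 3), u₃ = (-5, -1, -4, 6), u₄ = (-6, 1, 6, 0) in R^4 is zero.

Row-reduce the matrix with u₁, u₂, u₃, u₄ as columns; the null space gives the coefficients.
One solution (up to scaling) is (3, -1, 2, 0).

3u₁ - u₂ + 2u₃ = 0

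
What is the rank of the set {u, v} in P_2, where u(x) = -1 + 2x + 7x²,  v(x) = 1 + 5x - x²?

Represent each element by its coordinate vector in ℝ³.
Apply Gaussian elimination to the matrix whose rows are u, v.
Reduction leaves 2 leading entries, giving rank 2.

rank 2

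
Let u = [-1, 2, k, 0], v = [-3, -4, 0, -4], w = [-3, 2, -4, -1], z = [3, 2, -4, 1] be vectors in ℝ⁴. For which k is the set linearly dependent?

Dependence holds iff the 4×4 matrix [u v w z] is singular.
Cofactor expansion gives det = 36*k + 112.
This vanishes exactly when k = -28/9.

k = -28/9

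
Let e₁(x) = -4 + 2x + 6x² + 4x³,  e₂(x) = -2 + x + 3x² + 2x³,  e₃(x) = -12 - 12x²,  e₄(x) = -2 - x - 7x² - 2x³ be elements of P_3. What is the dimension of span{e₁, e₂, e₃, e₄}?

Represent each element by its coordinate vector in ℝ⁴.
Row-reduce the 4×4 matrix with these as rows.
Exactly 2 pivots survive; hence the rank is 2.

2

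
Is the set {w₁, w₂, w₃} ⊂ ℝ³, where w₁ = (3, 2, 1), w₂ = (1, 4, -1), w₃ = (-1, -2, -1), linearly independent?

linearly independent

Place the vectors as rows of a 3×3 matrix and reduce to echelon form.
The reduction yields 3 nonzero rows, so the rank is 3.
Since rank = 3 (the number of vectors), the set is linearly independent.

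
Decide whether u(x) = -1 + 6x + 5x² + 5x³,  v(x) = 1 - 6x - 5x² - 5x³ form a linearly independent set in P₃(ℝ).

linearly dependent

Write each element as a coordinate vector in ℝ⁴ using {1, x, …, x³}.
Row-reduce the matrix whose columns are u, v.
The reduction yields 1 nonzero row, so the rank is 1.
Since rank 1 < 2, the set is linearly dependent.
Indeed u + v = 0.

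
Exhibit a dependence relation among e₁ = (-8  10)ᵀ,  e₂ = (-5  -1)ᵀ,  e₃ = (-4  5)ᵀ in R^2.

e₁ - 2e₃ = 0

Write the vectors as columns of a matrix and find a nonzero vector in its null space.
One solution (up to scaling) is (1, 0, -2).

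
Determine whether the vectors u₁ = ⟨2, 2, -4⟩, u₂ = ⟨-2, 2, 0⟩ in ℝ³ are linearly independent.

Place the vectors as rows of a 2×3 matrix and reduce to echelon form.
The reduction yields 2 nonzero rows, so the rank is 2.
Since rank = 2 (the number of vectors), the set is linearly independent.

linearly independent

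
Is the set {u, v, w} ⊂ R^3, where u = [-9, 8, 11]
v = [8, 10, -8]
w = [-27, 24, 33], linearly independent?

Place the vectors as rows of a 3×3 matrix and reduce to echelon form.
The reduction yields 2 nonzero rows, so the rank is 2.
Since rank 2 < 3, the set is linearly dependent.

linearly dependent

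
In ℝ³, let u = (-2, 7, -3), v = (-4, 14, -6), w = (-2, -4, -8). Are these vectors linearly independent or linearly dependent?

linearly dependent

Place the vectors as rows of a 3×3 matrix and reduce to echelon form.
The reduction yields 2 nonzero rows, so the rank is 2.
Since rank 2 < 3, the set is linearly dependent.
Indeed 2u - v = 0.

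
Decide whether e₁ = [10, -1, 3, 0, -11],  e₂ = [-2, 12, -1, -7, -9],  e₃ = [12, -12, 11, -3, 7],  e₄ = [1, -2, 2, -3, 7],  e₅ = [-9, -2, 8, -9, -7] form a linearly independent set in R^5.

linearly independent

Row-reduce the matrix whose columns are e₁, e₂, e₃, e₄, e₅.
The reduction yields 5 nonzero rows, so the rank is 5.
Since rank = 5 (the number of vectors), the set is linearly independent.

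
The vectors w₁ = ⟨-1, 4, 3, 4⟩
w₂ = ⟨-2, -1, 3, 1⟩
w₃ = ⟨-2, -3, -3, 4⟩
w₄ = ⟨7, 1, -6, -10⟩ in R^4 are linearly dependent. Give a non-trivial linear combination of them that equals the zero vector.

Set up α₁w₁ + … + α₄w₄ = 0 and solve the homogeneous system.
One solution (up to scaling) is (1, 2, 1, 1).

w₁ + 2w₂ + w₃ + w₄ = 0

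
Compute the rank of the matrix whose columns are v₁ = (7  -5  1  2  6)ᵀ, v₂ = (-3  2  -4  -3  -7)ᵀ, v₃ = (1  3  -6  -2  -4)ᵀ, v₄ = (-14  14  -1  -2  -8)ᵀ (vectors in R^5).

3

Row-reduce the 4×5 matrix with these as rows.
The echelon form has 3 nonzero rows, so the rank is 3.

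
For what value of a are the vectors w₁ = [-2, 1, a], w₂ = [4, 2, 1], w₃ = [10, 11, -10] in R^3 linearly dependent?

a = -14/3

The set is linearly dependent precisely when det[w₁; w₂; w₃] = 0.
Expanding, det = 24*a + 112.
Solving 24*a + 112 = 0 yields a = -14/3.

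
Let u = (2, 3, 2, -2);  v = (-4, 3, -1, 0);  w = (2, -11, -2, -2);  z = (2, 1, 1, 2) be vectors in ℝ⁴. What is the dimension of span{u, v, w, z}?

3

Row-reduce the 4×4 matrix with these as rows.
The echelon form has 3 nonzero rows, so the rank is 3.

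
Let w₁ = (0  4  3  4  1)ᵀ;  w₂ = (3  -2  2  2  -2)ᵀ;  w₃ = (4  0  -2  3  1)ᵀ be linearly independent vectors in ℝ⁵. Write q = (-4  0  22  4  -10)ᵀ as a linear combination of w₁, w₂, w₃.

Since w₁, w₂, w₃ are independent, the coefficients expressing q are uniquely determined by a linear system.
Back-substitution yields (a₁, a₂, a₃) = (2, 4, -4).

q = 2w₁ + 4w₂ - 4w₃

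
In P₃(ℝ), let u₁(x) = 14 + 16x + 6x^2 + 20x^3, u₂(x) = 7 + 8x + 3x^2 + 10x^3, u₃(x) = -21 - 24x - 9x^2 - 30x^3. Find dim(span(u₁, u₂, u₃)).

1

Use coordinates relative to {1, x, …, x^3}.
Put the 4×3 matrix [u₁|u₂|u₃] into echelon form.
Exactly 1 pivot survives; hence the rank is 1.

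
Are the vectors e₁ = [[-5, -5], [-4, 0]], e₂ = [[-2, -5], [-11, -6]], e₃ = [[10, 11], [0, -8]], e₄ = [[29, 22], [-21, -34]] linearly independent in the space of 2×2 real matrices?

linearly dependent

Write each element as a coordinate vector in ℝ⁴ using {E₁₁, E₁₂, E₂₁, E₂₂}.
The matrix [e₁|e₂|e₃|e₄] has determinant 0.
A zero determinant means the columns are linearly dependent.
Indeed 3e₁ - 3e₂ - 2e₃ + e₄ = 0.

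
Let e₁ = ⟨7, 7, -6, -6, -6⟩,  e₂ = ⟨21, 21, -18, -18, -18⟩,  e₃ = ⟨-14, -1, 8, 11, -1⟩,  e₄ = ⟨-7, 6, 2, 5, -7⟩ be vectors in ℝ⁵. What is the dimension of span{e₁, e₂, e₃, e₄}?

2

Put the 5×4 matrix [e₁|e₂|e₃|e₄] into echelon form.
Reduction leaves 2 leading entries, giving rank 2.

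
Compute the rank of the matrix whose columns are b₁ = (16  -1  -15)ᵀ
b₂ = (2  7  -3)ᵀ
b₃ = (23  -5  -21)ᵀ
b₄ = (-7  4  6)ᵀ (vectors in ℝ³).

Apply Gaussian elimination to the matrix whose rows are b₁, b₂, b₃, b₄.
Reduction leaves 2 leading entries, giving rank 2.
(With 4 elements in a 3-dimensional space the rank is at most 3.)

rank 2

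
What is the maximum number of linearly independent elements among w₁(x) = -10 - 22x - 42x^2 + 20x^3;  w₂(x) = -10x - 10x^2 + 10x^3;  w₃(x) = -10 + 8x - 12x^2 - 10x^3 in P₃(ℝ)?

2

Pass to coordinate vectors with respect to the basis {1, x, …, x^3}.
Apply Gaussian elimination to the matrix whose rows are w₁, w₂, w₃.
There are 2 pivot columns, so rank = 2.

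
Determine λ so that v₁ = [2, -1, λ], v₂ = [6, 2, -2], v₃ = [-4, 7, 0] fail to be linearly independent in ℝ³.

λ = -2/5

The vectors are dependent exactly when the determinant of the matrix with rows v₁, v₂, v₃ vanishes.
The determinant works out to 50*λ + 20.
This vanishes exactly when λ = -2/5.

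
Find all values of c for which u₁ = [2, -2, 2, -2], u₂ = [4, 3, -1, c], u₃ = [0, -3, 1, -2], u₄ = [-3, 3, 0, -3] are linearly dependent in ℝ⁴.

Dependence holds iff the 4×4 matrix [u₁ u₂ u₃ u₄] is singular.
The determinant works out to 108 - 18*c.
Setting this to zero gives c = 6.

c = 6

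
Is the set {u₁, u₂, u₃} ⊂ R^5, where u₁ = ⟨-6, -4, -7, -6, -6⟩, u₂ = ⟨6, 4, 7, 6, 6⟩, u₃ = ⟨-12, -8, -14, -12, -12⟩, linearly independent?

One vector is a scalar multiple of another, so the set is dependent.

linearly dependent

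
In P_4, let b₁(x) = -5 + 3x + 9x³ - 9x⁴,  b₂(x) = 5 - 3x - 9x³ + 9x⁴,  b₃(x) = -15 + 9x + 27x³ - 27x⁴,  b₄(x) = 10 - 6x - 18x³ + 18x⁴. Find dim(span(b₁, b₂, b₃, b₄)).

dim = 1

Represent each element by its coordinate vector in ℝ⁵.
Form the matrix with b₁, b₂, b₃, b₄ as columns and reduce.
Exactly 1 pivot survives; hence the rank is 1.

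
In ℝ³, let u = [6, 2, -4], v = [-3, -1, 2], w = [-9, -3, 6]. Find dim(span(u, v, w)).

dim = 1

Row-reduce the 3×3 matrix with these as rows.
The echelon form has 1 nonzero row, so the rank is 1.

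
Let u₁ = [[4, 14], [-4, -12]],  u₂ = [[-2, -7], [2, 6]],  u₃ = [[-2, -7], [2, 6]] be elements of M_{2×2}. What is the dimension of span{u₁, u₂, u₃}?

Use coordinates relative to {E₁₁, E₁₂, E₂₁, E₂₂}.
Form the matrix with u₁, u₂, u₃ as columns and reduce.
Reduction leaves 1 leading entry, giving rank 1.

dim = 1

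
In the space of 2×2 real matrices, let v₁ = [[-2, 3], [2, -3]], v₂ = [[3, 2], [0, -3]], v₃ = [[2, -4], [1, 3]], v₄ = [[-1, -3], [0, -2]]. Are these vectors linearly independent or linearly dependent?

linearly independent

Write each element as a coordinate vector in ℝ⁴ using {E₁₁, E₁₂, E₂₁, E₂₂}.
Form the 4×4 matrix with these as columns; its determinant is 240.
A nonzero determinant means the columns are linearly independent.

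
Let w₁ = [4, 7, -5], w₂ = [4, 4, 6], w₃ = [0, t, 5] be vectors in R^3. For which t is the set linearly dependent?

Dependence holds iff the 3×3 matrix [w₁ w₂ w₃] is singular.
The determinant works out to -44*t - 60.
Setting this to zero gives t = -15/11.

t = -15/11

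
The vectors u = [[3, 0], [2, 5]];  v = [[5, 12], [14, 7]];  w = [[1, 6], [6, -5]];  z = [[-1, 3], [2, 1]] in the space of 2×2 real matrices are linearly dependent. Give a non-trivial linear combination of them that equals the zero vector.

Take coordinates with respect to {E₁₁, E₁₂, E₂₁, E₂₂}.
Solve the homogeneous system with u, v, w, z as columns by row-reducing the coefficient matrix.
The free variable yields coefficients (2, -1, 1, 2) (any nonzero multiple also works).

2u - v + w + 2z = 0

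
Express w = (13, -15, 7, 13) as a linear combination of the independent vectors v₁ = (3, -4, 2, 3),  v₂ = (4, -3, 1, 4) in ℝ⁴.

w = 3v₁ + v₂

Write w = c₁v₁ + c₂v₂ and equate components.
Back-substitution yields (c₁, c₂) = (3, 1).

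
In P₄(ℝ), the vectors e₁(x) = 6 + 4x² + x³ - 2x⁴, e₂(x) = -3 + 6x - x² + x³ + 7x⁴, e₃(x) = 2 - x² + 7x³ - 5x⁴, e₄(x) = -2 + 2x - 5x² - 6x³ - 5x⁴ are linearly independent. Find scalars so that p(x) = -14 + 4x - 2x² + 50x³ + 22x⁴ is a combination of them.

Identify each element with its coordinate vector in ℝ⁵ via {1, x, …, x⁴}.
Set up the augmented matrix [e₁ | e₂ | e₃ | e₄ | p] and row-reduce.
Row-reducing the augmented matrix gives the unique coefficients (α₁, …, α₄) = (-4, 2, 4, -4).

p = -4e₁ + 2e₂ + 4e₃ - 4e₄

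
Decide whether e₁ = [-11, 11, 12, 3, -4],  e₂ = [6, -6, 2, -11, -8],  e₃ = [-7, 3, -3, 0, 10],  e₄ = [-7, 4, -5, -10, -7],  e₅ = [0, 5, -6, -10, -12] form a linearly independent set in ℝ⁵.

Place the vectors as rows of a 5×5 matrix and reduce to echelon form.
The reduction yields 5 nonzero rows, so the rank is 5.
Since rank = 5 (the number of vectors), the set is linearly independent.

linearly independent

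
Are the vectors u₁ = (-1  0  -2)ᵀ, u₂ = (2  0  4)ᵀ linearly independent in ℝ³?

linearly dependent

Row-reduce the matrix whose columns are u₁, u₂.
The reduction yields 1 nonzero row, so the rank is 1.
Since rank 1 < 2, the set is linearly dependent.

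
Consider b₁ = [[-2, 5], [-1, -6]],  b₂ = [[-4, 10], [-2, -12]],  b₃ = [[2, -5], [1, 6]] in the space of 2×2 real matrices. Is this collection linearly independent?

linearly dependent

Write each element as a coordinate vector in ℝ⁴ using {E₁₁, E₁₂, E₂₁, E₂₂}.
Row-reduce the matrix whose columns are b₁, b₂, b₃.
The reduction yields 1 nonzero row, so the rank is 1.
Since rank 1 < 3, the set is linearly dependent.
Indeed 2b₁ - b₂ = 0.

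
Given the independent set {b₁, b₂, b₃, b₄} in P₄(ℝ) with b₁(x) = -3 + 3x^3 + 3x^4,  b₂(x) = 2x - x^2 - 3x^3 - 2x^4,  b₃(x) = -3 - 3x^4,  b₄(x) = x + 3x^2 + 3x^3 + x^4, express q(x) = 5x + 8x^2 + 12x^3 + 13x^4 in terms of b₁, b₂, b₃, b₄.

Identify each element with its coordinate vector in ℝ⁵ via {1, x, …, x^4}.
Solve the system with b₁, b₂, b₃, b₄ as columns and q as the right-hand side.
Back-substitution yields (c₁, …, c₄) = (2, 1, -2, 3).

q = 2b₁ + b₂ - 2b₃ + 3b₄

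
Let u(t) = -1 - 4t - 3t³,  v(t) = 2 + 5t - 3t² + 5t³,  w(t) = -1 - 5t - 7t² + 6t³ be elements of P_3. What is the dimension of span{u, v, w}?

dim = 3

Represent each element by its coordinate vector in ℝ⁴.
Apply Gaussian elimination to the matrix whose rows are u, v, w.
Exactly 3 pivots survive; hence the rank is 3.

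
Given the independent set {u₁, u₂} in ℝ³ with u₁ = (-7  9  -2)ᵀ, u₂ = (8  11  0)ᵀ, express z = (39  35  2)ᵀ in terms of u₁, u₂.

z = -u₁ + 4u₂

Since u₁, u₂ are independent, the coefficients expressing z are uniquely determined by a linear system.
Row-reducing the augmented matrix gives the unique coefficients (c₁, c₂) = (-1, 4).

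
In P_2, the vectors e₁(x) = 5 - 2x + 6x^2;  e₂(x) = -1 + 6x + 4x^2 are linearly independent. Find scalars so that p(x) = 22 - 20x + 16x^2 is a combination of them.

p = 4e₁ - 2e₂

Identify each element with its coordinate vector in ℝ³ via {1, x, x^2}.
Set up the augmented matrix [e₁ | e₂ | p] and row-reduce.
The system has the unique solution (a₁, a₂) = (4, -2).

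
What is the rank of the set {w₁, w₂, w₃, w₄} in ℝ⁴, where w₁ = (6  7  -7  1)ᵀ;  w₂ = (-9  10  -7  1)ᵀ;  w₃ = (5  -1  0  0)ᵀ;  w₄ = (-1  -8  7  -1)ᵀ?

2

Row-reduce the 4×4 matrix with these as rows.
Reduction leaves 2 leading entries, giving rank 2.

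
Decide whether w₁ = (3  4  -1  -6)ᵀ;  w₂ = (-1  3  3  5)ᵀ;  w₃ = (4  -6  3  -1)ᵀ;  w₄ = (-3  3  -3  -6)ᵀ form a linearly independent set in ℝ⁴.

linearly independent

The matrix [w₁|w₂|w₃|w₄] has determinant -873.
A nonzero determinant means the columns are linearly independent.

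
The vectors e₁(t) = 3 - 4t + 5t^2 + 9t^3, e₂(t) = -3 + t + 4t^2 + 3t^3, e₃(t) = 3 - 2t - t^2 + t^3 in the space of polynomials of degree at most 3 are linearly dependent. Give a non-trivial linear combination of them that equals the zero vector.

Pass to coordinate vectors relative to the basis {1, t, …, t^3}.
Solve the homogeneous system with e₁, e₂, e₃ as columns by row-reducing the coefficient matrix.
One solution (up to scaling) is (1, -2, -3).

e₁ - 2e₂ - 3e₃ = 0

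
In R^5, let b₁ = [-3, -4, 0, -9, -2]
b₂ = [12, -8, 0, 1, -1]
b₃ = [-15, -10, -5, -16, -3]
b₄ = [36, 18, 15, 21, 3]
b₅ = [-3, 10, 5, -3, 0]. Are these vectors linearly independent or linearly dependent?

linearly dependent

The matrix [b₁|b₂|b₃|b₄|b₅] has determinant 0.
A zero determinant means the columns are linearly dependent.
Indeed 3b₁ - 3b₃ - b₄ = 0.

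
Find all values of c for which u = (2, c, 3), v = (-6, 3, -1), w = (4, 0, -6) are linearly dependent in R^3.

c = -9/5

Dependence holds iff the 3×3 matrix [u v w] is singular.
The determinant works out to -40*c - 72.
This vanishes exactly when c = -9/5.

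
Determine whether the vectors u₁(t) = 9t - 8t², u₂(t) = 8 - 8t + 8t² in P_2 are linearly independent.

Take coordinates with respect to the standard basis {1, t, t²}.
Place the vectors as rows of a 2×3 matrix and reduce to echelon form.
The reduction yields 2 nonzero rows, so the rank is 2.
Since rank = 2 (the number of vectors), the set is linearly independent.

linearly independent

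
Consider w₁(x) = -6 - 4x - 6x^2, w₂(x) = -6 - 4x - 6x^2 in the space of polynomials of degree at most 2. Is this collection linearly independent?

linearly dependent

Write each element as a coordinate vector in ℝ³ using {1, x, x^2}.
Row-reduce the matrix whose columns are w₁, w₂.
The reduction yields 1 nonzero row, so the rank is 1.
Since rank 1 < 2, the set is linearly dependent.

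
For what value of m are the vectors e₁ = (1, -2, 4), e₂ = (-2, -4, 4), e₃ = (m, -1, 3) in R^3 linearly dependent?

The set is linearly dependent precisely when det[e₁; e₂; e₃] = 0.
The determinant works out to 8*m - 12.
Solving 8*m - 12 = 0 yields m = 3/2.

m = 3/2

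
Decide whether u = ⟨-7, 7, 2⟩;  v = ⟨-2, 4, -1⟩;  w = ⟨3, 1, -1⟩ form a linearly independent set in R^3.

The matrix [u|v|w] has determinant -42.
A nonzero determinant means the columns are linearly independent.

linearly independent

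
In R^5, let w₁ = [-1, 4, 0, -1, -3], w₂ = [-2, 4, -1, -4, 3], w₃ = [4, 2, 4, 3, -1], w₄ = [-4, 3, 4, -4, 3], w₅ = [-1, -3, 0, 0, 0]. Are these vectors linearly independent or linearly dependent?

Form the 5×5 matrix with these as columns; its determinant is -325.
A nonzero determinant means the columns are linearly independent.

linearly independent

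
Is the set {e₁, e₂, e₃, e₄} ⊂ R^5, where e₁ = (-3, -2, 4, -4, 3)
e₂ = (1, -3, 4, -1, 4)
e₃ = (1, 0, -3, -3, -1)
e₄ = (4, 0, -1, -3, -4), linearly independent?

Row-reduce the matrix whose columns are e₁, e₂, e₃, e₄.
The reduction yields 4 nonzero rows, so the rank is 4.
Since rank = 4 (the number of vectors), the set is linearly independent.

linearly independent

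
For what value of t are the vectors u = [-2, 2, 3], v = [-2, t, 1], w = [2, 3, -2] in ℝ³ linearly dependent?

t = -8

Dependence holds iff the 3×3 matrix [u v w] is singular.
The determinant works out to -2*t - 16.
Solving -2*t - 16 = 0 yields t = -8.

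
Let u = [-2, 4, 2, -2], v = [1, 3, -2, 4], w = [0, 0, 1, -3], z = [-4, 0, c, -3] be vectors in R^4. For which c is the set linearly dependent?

c = 11/3

Place the vectors as rows of a 4×4 matrix; dependence ⇔ determinant zero.
The determinant works out to 110 - 30*c.
Solving 110 - 30*c = 0 yields c = 11/3.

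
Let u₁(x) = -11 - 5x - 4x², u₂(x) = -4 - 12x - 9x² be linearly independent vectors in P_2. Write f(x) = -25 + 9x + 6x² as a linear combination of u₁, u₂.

Identify each element with its coordinate vector in ℝ³ via {1, x, x²}.
Since u₁, u₂ are independent, the coefficients expressing f are uniquely determined by a linear system.
The system has the unique solution (a₁, a₂) = (3, -2).

f = 3u₁ - 2u₂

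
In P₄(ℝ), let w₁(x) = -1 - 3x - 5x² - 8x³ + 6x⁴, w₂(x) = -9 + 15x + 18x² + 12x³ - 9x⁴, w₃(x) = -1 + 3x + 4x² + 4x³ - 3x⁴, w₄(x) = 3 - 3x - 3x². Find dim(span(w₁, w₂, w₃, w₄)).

2

Pass to coordinate vectors with respect to the basis {1, x, …, x⁴}.
Put the 5×4 matrix [w₁|w₂|w₃|w₄] into echelon form.
The echelon form has 2 nonzero rows, so the rank is 2.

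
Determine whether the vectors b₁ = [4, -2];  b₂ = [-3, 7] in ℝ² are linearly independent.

Row-reduce the matrix whose columns are b₁, b₂.
The reduction yields 2 nonzero rows, so the rank is 2.
Since rank = 2 (the number of vectors), the set is linearly independent.

linearly independent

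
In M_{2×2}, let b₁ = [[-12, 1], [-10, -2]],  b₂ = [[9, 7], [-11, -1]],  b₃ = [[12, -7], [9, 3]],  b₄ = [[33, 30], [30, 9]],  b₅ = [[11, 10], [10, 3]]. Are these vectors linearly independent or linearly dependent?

linearly dependent

Write each element as a coordinate vector in ℝ⁴ using {E₁₁, E₁₂, E₂₁, E₂₂}.
There are 5 vectors in a 4-dimensional space, so they cannot be linearly independent.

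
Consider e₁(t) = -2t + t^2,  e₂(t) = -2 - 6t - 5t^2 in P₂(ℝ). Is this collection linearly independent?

linearly independent

Write each element as a coordinate vector in ℝ³ using {1, t, t^2}.
Row-reduce the matrix whose columns are e₁, e₂.
The reduction yields 2 nonzero rows, so the rank is 2.
Since rank = 2 (the number of vectors), the set is linearly independent.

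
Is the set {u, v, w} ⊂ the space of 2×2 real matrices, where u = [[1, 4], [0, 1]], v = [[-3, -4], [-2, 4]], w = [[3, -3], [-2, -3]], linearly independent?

linearly independent

Take coordinates with respect to the standard basis {E₁₁, E₁₂, E₂₁, E₂₂}.
Row-reduce the matrix whose columns are u, v, w.
The reduction yields 3 nonzero rows, so the rank is 3.
Since rank = 3 (the number of vectors), the set is linearly independent.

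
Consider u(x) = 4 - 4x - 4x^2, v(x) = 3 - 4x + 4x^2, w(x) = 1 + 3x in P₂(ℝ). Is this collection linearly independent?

linearly independent

Take coordinates with respect to the standard basis {1, x, x^2}.
Form the 3×3 matrix with these as columns; its determinant is -116.
A nonzero determinant means the columns are linearly independent.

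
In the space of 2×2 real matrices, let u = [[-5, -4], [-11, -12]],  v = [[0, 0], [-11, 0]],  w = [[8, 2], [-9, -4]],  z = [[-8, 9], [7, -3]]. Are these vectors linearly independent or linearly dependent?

Write each element as a coordinate vector in ℝ⁴ using {E₁₁, E₁₂, E₂₁, E₂₂}.
Form the 4×4 matrix with these as columns; its determinant is -15730.
A nonzero determinant means the columns are linearly independent.

linearly independent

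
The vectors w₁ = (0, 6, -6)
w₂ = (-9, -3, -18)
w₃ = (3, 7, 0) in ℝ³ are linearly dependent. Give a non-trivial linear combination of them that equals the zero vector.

3w₁ - w₂ - 3w₃ = 0

Solve the homogeneous system with w₁, w₂, w₃ as columns by row-reducing the coefficient matrix.
A generator of the null space is (3, -1, -3).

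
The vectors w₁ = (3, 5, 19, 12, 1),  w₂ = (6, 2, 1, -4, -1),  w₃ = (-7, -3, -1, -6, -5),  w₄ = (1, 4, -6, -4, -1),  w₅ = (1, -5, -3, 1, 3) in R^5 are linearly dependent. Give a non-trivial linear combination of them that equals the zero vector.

w₁ + w₃ + 2w₄ + 2w₅ = 0

Solve the homogeneous system with w₁, w₂, w₃, w₄, w₅ as columns by row-reducing the coefficient matrix.
The free variable yields coefficients (1, 0, 1, 2, 2) (any nonzero multiple also works).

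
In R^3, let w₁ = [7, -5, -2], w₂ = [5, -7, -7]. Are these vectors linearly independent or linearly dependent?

linearly independent

Row-reduce the matrix whose columns are w₁, w₂.
The reduction yields 2 nonzero rows, so the rank is 2.
Since rank = 2 (the number of vectors), the set is linearly independent.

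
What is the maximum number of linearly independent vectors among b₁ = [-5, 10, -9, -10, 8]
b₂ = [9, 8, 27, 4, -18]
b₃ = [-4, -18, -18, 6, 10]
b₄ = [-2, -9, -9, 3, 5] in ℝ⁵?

Row-reduce the 4×5 matrix with these as rows.
Exactly 2 pivots survive; hence the rank is 2.

2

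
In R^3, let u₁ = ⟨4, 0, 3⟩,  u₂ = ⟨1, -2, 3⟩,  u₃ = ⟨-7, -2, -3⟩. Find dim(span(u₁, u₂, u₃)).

Row-reduce the 3×3 matrix with these as rows.
There are 2 pivot columns, so rank = 2.

dim = 2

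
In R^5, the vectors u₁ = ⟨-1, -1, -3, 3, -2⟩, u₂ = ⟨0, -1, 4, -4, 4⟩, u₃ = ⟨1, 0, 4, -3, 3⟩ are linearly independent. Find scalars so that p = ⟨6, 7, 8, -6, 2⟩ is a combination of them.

p = -4u₁ - 3u₂ + 2u₃

Solve the system with u₁, u₂, u₃ as columns and p as the right-hand side.
The system has the unique solution (a₁, a₂, a₃) = (-4, -3, 2).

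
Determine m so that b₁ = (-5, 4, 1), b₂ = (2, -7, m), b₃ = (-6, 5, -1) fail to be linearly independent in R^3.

m = 59

Place the vectors as rows of a 3×3 matrix; dependence ⇔ determinant zero.
The determinant works out to m - 59.
Solving m - 59 = 0 yields m = 59.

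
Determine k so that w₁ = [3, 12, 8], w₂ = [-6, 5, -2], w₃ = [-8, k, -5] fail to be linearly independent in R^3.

Dependence holds iff the 3×3 matrix [w₁ w₂ w₃] is singular.
Cofactor expansion gives det = 77 - 42*k.
This vanishes exactly when k = 11/6.

k = 11/6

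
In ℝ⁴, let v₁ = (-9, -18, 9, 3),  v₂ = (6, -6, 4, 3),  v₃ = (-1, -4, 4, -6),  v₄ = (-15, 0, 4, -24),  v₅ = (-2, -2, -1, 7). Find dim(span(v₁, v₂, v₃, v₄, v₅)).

Put the 4×5 matrix [v₁|v₂|v₃|v₄|v₅] into echelon form.
The echelon form has 3 nonzero rows, so the rank is 3.
(With 5 elements in a 4-dimensional space the rank is at most 4.)

dim = 3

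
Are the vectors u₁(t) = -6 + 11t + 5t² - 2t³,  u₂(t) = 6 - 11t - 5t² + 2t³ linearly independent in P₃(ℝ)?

linearly dependent

Take coordinates with respect to the standard basis {1, t, …, t³}.
Place the vectors as rows of a 2×4 matrix and reduce to echelon form.
The reduction yields 1 nonzero row, so the rank is 1.
Since rank 1 < 2, the set is linearly dependent.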